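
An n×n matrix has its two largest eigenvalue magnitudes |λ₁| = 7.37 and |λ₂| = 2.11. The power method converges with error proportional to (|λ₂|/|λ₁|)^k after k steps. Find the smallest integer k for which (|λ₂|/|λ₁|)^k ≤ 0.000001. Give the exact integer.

|λ₂/λ₁| = 2.11/7.37 = 0.28630
Need k ≥ ln(0.000001) / ln(0.28630) = -13.8155 / -1.2507 ≈ 11.046
Smallest integer k satisfying the bound: 12

12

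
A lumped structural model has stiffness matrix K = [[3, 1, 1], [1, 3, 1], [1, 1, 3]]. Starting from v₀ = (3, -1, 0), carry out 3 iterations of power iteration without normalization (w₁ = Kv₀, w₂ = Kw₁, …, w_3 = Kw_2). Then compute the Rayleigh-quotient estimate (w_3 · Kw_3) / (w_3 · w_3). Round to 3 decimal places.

4.922

w1 = Kv₀ = (3·3 + 1·(-1) + 1·0; 1·3 + 3·(-1) + 1·0; 1·3 + 1·(-1) + 3·0) = (8, 0, 2)
w2 = Kw1 = (3·8 + 1·0 + 1·2; 1·8 + 3·0 + 1·2; 1·8 + 1·0 + 3·2) = (26, 10, 14)
w3 = Kw2 = (102, 70, 78)
Kw3 = (454, 390, 406)
w3·Kw3 = 102·454 + 70·390 + 78·406 = 105276; w3·w3 = 102·102 + 70·70 + 78·78 = 21388
λ ≈ 105276/21388 = 4.922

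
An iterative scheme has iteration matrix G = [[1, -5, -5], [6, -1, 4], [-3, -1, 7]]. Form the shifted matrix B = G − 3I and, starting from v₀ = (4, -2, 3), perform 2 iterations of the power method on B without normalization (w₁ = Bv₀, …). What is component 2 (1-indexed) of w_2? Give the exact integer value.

-246

B = G − 3I has rows (-2, -5, -5); (6, -4, 4); (-3, -1, 4)
w1 = Bv₀ = (-13, 44, 2)
w2 = Bw1 = (-204, -246, 3)
Requested component of w2: -246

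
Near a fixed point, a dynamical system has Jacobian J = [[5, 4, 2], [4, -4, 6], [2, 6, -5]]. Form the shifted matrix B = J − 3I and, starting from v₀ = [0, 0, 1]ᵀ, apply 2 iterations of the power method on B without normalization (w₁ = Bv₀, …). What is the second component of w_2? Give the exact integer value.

B = J − 3I has rows (2, 4, 2); (4, -7, 6); (2, 6, -8)
w1 = Bv₀ = (2·0 + 4·0 + 2·1; 4·0 + (-7)·0 + 6·1; 2·0 + 6·0 + (-8)·1) = (2, 6, -8)
w2 = Bw1 = (2·2 + 4·6 + 2·(-8); 4·2 + (-7)·6 + 6·(-8); 2·2 + 6·6 + (-8)·(-8)) = (12, -82, 104)
Requested component of w2: -82

-82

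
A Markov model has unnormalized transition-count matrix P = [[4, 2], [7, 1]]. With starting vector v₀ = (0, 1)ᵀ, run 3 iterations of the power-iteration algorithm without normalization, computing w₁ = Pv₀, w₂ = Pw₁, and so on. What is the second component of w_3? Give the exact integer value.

w1 = Pv₀ = (2, 1)
w2 = Pw1 = (10, 15)
w3 = Pw2 = (70, 85)
The requested component of w3 is 85.

85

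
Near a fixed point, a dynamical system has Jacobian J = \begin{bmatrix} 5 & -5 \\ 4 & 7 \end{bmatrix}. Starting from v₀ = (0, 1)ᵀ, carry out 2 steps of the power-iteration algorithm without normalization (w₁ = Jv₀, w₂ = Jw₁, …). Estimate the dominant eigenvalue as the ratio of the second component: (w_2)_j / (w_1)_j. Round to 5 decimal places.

4.14286

w1 = Jv₀ = (5·0 + (-5)·1; 4·0 + 7·1) = (-5, 7)
w2 = Jw1 = (5·(-5) + (-5)·7; 4·(-5) + 7·7) = (-60, 29)
Ratio at component: 29 / 7 = 4.14286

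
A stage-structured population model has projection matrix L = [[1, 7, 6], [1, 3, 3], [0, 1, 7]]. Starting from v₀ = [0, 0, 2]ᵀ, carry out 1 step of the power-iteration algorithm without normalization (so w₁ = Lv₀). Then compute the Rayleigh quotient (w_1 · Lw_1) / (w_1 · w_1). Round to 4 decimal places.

λ ≈ 9.4255

w1 = Lv₀ = (12, 6, 14)
Lw1 = (138, 72, 104)
w1·Lw1 = 12·138 + 6·72 + 14·104 = 3544; w1·w1 = 12·12 + 6·6 + 14·14 = 376
λ ≈ 3544/376 = 9.4255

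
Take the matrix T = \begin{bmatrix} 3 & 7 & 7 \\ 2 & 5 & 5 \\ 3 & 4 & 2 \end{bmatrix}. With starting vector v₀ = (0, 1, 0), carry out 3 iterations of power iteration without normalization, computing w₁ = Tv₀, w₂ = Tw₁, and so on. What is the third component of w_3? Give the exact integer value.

w1 = Tv₀ = (3·0 + 7·1 + 7·0; 2·0 + 5·1 + 5·0; 3·0 + 4·1 + 2·0) = (7, 5, 4)
w2 = Tw1 = (3·7 + 7·5 + 7·4; 2·7 + 5·5 + 5·4; 3·7 + 4·5 + 2·4) = (84, 59, 49)
w3 = Tw2 = (1008, 708, 586)
The requested component of w3 is 586.

586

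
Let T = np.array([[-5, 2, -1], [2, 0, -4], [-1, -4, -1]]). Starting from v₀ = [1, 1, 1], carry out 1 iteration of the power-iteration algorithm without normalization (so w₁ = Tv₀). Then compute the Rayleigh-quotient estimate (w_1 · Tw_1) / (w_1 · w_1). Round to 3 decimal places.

λ ≈ -4.071

w1 = Tv₀ = ((-5)·1 + 2·1 + (-1)·1; 2·1 + 0·1 + (-4)·1; (-1)·1 + (-4)·1 + (-1)·1) = (-4, -2, -6)
Tw1 = (22, 16, 18)
w1·Tw1 = (-4)·22 + (-2)·16 + (-6)·18 = -228; w1·w1 = (-4)·(-4) + (-2)·(-2) + (-6)·(-6) = 56
λ ≈ -228/56 = -4.071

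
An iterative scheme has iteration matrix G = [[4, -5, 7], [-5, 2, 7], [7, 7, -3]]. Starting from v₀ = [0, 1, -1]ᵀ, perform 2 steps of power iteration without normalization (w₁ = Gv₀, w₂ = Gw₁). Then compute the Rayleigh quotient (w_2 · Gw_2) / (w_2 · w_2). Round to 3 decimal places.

λ ≈ -11.176

w1 = Gv₀ = (4·0 + (-5)·1 + 7·(-1); (-5)·0 + 2·1 + 7·(-1); 7·0 + 7·1 + (-3)·(-1)) = (-12, -5, 10)
w2 = Gw1 = (4·(-12) + (-5)·(-5) + 7·10; (-5)·(-12) + 2·(-5) + 7·10; 7·(-12) + 7·(-5) + (-3)·10) = (47, 120, -149)
Gw2 = (-1455, -1038, 1616)
w2·Gw2 = 47·(-1455) + 120·(-1038) + (-149)·1616 = -433729; w2·w2 = 47·47 + 120·120 + (-149)·(-149) = 38810
λ ≈ -433729/38810 = -11.176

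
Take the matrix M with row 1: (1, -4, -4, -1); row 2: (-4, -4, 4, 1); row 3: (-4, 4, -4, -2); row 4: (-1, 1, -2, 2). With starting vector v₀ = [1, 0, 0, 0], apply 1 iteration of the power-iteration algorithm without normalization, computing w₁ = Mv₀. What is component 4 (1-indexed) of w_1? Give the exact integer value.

w1 = Mv₀ = (1, -4, -4, -1)
The requested component of w1 is -1.

-1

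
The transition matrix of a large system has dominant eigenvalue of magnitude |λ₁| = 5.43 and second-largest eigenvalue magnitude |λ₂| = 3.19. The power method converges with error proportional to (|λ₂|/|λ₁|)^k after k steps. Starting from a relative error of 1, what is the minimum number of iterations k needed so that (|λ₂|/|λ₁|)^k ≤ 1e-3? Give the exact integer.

13

|λ₂/λ₁| = 3.19/5.43 = 0.58748
Need k ≥ ln(1e-3) / ln(0.58748) = -6.9078 / -0.5319 ≈ 12.986
Smallest integer k satisfying the bound: 13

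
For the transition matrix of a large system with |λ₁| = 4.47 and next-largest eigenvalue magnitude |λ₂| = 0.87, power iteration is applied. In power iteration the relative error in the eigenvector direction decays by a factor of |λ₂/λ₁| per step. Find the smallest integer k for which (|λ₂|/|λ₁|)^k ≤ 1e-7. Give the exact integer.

10

|λ₂/λ₁| = 0.87/4.47 = 0.19463
Need k ≥ ln(1e-7) / ln(0.19463) = -16.1181 / -1.6367 ≈ 9.848
Smallest integer k satisfying the bound: 10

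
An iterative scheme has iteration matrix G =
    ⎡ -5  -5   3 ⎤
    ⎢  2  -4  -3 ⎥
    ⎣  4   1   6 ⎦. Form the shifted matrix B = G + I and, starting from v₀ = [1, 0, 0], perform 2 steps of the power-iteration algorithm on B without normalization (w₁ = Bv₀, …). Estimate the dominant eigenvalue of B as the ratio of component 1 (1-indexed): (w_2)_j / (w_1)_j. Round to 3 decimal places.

B = G + I has rows (-4, -5, 3); (2, -3, -3); (4, 1, 7)
w1 = Bv₀ = (-4, 2, 4)
w2 = Bw1 = (18, -26, 14)
Ratio: 18/-4 = -4.500

-4.500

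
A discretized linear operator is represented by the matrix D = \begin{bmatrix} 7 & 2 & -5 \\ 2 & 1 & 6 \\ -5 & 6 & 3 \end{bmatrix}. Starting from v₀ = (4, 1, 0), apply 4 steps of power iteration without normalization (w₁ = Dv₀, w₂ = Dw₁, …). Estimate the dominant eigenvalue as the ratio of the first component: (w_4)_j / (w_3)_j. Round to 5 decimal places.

w1 = Dv₀ = (7·4 + 2·1 + (-5)·0; 2·4 + 1·1 + 6·0; (-5)·4 + 6·1 + 3·0) = (30, 9, -14)
w2 = Dw1 = (7·30 + 2·9 + (-5)·(-14); 2·30 + 1·9 + 6·(-14); (-5)·30 + 6·9 + 3·(-14)) = (298, -15, -138)
w3 = Dw2 = (2746, -247, -1994)
w4 = Dw3 = (28698, -6719, -21194)
Ratio at component: 28698 / 2746 = 10.45084

10.45084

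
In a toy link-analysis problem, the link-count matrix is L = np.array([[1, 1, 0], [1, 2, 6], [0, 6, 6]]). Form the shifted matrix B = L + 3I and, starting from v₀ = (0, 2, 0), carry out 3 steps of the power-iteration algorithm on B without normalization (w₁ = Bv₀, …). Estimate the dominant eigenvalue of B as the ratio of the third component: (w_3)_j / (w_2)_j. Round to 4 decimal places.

B = L + 3I has rows (4, 1, 0); (1, 5, 6); (0, 6, 9)
w1 = Bv₀ = (4·0 + 1·2 + 0·0; 1·0 + 5·2 + 6·0; 0·0 + 6·2 + 9·0) = (2, 10, 12)
w2 = Bw1 = (4·2 + 1·10 + 0·12; 1·2 + 5·10 + 6·12; 0·2 + 6·10 + 9·12) = (18, 124, 168)
w3 = Bw2 = (196, 1646, 2256)
Ratio: 2256/168 = 13.4286

μ ≈ 13.4286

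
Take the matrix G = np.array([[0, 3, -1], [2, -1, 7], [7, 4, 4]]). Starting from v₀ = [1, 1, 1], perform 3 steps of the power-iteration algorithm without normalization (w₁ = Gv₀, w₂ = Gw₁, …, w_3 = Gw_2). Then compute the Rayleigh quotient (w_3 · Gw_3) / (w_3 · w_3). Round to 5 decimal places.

w1 = Gv₀ = (0·1 + 3·1 + (-1)·1; 2·1 + (-1)·1 + 7·1; 7·1 + 4·1 + 4·1) = (2, 8, 15)
w2 = Gw1 = (0·2 + 3·8 + (-1)·15; 2·2 + (-1)·8 + 7·15; 7·2 + 4·8 + 4·15) = (9, 101, 106)
w3 = Gw2 = (197, 659, 891)
Gw3 = (1086, 5972, 7579)
w3·Gw3 = 197·1086 + 659·5972 + 891·7579 = 10902379; w3·w3 = 197·197 + 659·659 + 891·891 = 1266971
λ ≈ 10902379/1266971 = 8.60507

8.60507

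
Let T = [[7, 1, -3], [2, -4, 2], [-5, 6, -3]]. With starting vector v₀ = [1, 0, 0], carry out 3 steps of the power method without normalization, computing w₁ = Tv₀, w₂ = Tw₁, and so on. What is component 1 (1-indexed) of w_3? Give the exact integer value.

w1 = Tv₀ = (7, 2, -5)
w2 = Tw1 = (66, -4, -8)
w3 = Tw2 = (482, 132, -330)
The requested component of w3 is 482.

482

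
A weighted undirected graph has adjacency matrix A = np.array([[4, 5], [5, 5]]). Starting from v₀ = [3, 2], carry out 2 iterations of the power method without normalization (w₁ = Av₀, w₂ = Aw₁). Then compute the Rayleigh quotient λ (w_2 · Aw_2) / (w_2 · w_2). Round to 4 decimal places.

λ ≈ 9.5249

w1 = Av₀ = (4·3 + 5·2; 5·3 + 5·2) = (22, 25)
w2 = Aw1 = (4·22 + 5·25; 5·22 + 5·25) = (213, 235)
Aw2 = (2027, 2240)
w2·Aw2 = 213·2027 + 235·2240 = 958151; w2·w2 = 213·213 + 235·235 = 100594
λ ≈ 958151/100594 = 9.5249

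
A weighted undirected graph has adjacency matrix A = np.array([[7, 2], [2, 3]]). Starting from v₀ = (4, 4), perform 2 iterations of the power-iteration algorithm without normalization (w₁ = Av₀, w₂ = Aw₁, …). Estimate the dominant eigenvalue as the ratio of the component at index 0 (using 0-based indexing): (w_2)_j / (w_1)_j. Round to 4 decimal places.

w1 = Av₀ = (7·4 + 2·4; 2·4 + 3·4) = (36, 20)
w2 = Aw1 = (7·36 + 2·20; 2·36 + 3·20) = (292, 132)
Ratio at component: 292 / 36 = 8.1111

8.1111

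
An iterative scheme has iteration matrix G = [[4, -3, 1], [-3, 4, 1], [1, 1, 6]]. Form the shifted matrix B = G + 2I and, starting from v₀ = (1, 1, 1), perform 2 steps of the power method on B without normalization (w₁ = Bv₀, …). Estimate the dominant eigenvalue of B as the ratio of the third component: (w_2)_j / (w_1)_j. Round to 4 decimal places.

μ ≈ 8.8000

B = G + 2I has rows (6, -3, 1); (-3, 6, 1); (1, 1, 8)
w1 = Bv₀ = (6·1 + (-3)·1 + 1·1; (-3)·1 + 6·1 + 1·1; 1·1 + 1·1 + 8·1) = (4, 4, 10)
w2 = Bw1 = (6·4 + (-3)·4 + 1·10; (-3)·4 + 6·4 + 1·10; 1·4 + 1·4 + 8·10) = (22, 22, 88)
Ratio: 88/10 = 8.8000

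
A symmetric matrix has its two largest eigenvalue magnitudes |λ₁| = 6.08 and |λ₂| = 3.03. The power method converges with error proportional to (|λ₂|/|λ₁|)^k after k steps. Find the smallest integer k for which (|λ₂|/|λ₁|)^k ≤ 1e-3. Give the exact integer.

|λ₂/λ₁| = 3.03/6.08 = 0.49836
Need k ≥ ln(1e-3) / ln(0.49836) = -6.9078 / -0.6964 ≈ 9.919
Smallest integer k satisfying the bound: 10

10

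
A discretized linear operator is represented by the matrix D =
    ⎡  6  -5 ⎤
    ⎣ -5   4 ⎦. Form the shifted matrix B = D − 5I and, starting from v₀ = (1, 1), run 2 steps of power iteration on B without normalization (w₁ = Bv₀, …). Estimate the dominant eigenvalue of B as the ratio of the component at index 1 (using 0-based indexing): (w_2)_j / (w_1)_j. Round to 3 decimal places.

-4.333

B = D − 5I has rows (1, -5); (-5, -1)
w1 = Bv₀ = (1·1 + (-5)·1; (-5)·1 + (-1)·1) = (-4, -6)
w2 = Bw1 = (1·(-4) + (-5)·(-6); (-5)·(-4) + (-1)·(-6)) = (26, 26)
Ratio: 26/-6 = -4.333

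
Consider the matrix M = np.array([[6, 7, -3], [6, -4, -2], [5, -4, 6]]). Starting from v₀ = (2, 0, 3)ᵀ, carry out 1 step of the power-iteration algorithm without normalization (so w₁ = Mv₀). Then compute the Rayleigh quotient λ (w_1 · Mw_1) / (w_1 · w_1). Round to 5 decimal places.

w1 = Mv₀ = (6·2 + 7·0 + (-3)·3; 6·2 + (-4)·0 + (-2)·3; 5·2 + (-4)·0 + 6·3) = (3, 6, 28)
Mw1 = (-24, -62, 159)
w1·Mw1 = 3·(-24) + 6·(-62) + 28·159 = 4008; w1·w1 = 3·3 + 6·6 + 28·28 = 829
λ ≈ 4008/829 = 4.83474

4.83474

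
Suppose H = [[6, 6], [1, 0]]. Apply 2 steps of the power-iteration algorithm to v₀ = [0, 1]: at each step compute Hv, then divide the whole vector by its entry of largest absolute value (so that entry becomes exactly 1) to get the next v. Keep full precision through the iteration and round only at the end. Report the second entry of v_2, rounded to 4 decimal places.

0.1667

Hv0 = (6.00000, 0.00000); divide by 6.00000 → v1 = (1.00000, 0.00000)
Hv1 = (6.00000, 1.00000); divide by 6.00000 → v2 = (1.00000, 0.16667)
Requested entry of v2: 6/36 = 0.1667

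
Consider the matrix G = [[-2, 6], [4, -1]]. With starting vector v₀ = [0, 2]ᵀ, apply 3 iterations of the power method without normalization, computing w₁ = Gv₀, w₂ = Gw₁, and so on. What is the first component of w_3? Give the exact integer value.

372

w1 = Gv₀ = (12, -2)
w2 = Gw1 = (-36, 50)
w3 = Gw2 = (372, -194)
The requested component of w3 is 372.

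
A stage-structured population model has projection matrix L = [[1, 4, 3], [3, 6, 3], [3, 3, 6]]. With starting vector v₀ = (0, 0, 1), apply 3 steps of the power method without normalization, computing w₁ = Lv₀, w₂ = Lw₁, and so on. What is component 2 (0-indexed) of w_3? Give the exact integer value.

w1 = Lv₀ = (1·0 + 4·0 + 3·1; 3·0 + 6·0 + 3·1; 3·0 + 3·0 + 6·1) = (3, 3, 6)
w2 = Lw1 = (1·3 + 4·3 + 3·6; 3·3 + 6·3 + 3·6; 3·3 + 3·3 + 6·6) = (33, 45, 54)
w3 = Lw2 = (375, 531, 558)
The requested component of w3 is 558.

558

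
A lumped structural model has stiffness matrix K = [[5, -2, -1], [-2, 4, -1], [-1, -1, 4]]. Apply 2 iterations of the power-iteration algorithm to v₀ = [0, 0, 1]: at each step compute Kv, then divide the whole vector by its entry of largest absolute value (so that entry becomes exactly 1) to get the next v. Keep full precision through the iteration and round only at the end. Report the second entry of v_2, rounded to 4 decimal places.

-0.3333

Kv0 = (-1.00000, -1.00000, 4.00000); divide by 4.00000 → v1 = (-0.25000, -0.25000, 1.00000)
Kv1 = (-1.75000, -1.50000, 4.50000); divide by 4.50000 → v2 = (-0.38889, -0.33333, 1.00000)
Requested entry of v2: -6/18 = -0.3333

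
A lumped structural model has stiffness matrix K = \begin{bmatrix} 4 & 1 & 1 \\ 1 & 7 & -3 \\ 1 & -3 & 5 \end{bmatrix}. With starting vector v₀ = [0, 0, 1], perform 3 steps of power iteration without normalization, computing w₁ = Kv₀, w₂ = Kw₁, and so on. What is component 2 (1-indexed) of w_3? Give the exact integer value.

w1 = Kv₀ = (4·0 + 1·0 + 1·1; 1·0 + 7·0 + (-3)·1; 1·0 + (-3)·0 + 5·1) = (1, -3, 5)
w2 = Kw1 = (4·1 + 1·(-3) + 1·5; 1·1 + 7·(-3) + (-3)·5; 1·1 + (-3)·(-3) + 5·5) = (6, -35, 35)
w3 = Kw2 = (24, -344, 286)
The requested component of w3 is -344.

-344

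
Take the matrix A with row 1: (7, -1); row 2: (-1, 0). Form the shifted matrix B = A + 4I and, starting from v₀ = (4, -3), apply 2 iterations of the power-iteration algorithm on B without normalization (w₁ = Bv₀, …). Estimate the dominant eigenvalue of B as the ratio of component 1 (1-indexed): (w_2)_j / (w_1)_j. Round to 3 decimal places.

11.340

B = A + 4I has rows (11, -1); (-1, 4)
w1 = Bv₀ = (47, -16)
w2 = Bw1 = (533, -111)
Ratio: 533/47 = 11.340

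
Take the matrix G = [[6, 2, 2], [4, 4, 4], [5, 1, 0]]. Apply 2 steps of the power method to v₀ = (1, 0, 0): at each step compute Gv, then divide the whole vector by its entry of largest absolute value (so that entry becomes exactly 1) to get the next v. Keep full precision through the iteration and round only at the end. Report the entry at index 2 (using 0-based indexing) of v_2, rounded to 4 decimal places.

Gv0 = (6.00000, 4.00000, 5.00000); divide by 6.00000 → v1 = (1.00000, 0.66667, 0.83333)
Gv1 = (9.00000, 10.00000, 5.66667); divide by 10.00000 → v2 = (0.90000, 1.00000, 0.56667)
Requested entry of v2: 34/60 = 0.5667

0.5667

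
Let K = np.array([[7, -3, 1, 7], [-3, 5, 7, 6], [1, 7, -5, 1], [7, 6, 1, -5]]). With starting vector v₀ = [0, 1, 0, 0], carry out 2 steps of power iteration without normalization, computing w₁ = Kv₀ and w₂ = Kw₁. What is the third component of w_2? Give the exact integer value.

w1 = Kv₀ = (7·0 + (-3)·1 + 1·0 + 7·0; (-3)·0 + 5·1 + 7·0 + 6·0; 1·0 + 7·1 + (-5)·0 + 1·0; 7·0 + 6·1 + 1·0 + (-5)·0) = (-3, 5, 7, 6)
w2 = Kw1 = (7·(-3) + (-3)·5 + 1·7 + 7·6; (-3)·(-3) + 5·5 + 7·7 + 6·6; 1·(-3) + 7·5 + (-5)·7 + 1·6; 7·(-3) + 6·5 + 1·7 + (-5)·6) = (13, 119, 3, -14)
The requested component of w2 is 3.

3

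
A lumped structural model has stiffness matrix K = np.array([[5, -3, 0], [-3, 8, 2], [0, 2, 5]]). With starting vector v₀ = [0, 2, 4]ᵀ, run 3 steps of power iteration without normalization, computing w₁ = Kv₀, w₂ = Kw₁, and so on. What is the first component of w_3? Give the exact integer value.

w1 = Kv₀ = (-6, 24, 24)
w2 = Kw1 = (-102, 258, 168)
w3 = Kw2 = (-1284, 2706, 1356)
The requested component of w3 is -1284.

-1284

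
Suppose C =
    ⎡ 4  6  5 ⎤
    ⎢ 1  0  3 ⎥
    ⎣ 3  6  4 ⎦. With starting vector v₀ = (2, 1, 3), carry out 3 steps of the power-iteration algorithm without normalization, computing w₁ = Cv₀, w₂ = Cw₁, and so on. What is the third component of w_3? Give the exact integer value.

w1 = Cv₀ = (4·2 + 6·1 + 5·3; 1·2 + 0·1 + 3·3; 3·2 + 6·1 + 4·3) = (29, 11, 24)
w2 = Cw1 = (4·29 + 6·11 + 5·24; 1·29 + 0·11 + 3·24; 3·29 + 6·11 + 4·24) = (302, 101, 249)
w3 = Cw2 = (3059, 1049, 2508)
The requested component of w3 is 2508.

2508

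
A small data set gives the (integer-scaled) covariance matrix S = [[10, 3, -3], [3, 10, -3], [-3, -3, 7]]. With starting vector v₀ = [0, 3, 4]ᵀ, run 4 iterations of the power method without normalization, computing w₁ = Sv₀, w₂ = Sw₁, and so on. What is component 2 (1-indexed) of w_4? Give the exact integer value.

w1 = Sv₀ = (10·0 + 3·3 + (-3)·4; 3·0 + 10·3 + (-3)·4; (-3)·0 + (-3)·3 + 7·4) = (-3, 18, 19)
w2 = Sw1 = (10·(-3) + 3·18 + (-3)·19; 3·(-3) + 10·18 + (-3)·19; (-3)·(-3) + (-3)·18 + 7·19) = (-33, 114, 88)
w3 = Sw2 = (-252, 777, 373)
w4 = Sw3 = (-1308, 5895, 1036)
The requested component of w4 is 5895.

5895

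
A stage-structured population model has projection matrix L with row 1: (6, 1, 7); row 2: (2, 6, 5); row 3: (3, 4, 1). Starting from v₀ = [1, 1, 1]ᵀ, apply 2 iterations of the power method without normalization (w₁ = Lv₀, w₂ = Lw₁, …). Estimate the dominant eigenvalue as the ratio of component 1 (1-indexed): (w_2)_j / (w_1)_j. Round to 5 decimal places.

10.92857

w1 = Lv₀ = (14, 13, 8)
w2 = Lw1 = (153, 146, 102)
Ratio at component: 153 / 14 = 10.92857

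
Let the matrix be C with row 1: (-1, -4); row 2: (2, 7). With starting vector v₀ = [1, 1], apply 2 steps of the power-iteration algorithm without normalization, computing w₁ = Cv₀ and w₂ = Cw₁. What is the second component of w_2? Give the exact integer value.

53

w1 = Cv₀ = ((-1)·1 + (-4)·1; 2·1 + 7·1) = (-5, 9)
w2 = Cw1 = ((-1)·(-5) + (-4)·9; 2·(-5) + 7·9) = (-31, 53)
The requested component of w2 is 53.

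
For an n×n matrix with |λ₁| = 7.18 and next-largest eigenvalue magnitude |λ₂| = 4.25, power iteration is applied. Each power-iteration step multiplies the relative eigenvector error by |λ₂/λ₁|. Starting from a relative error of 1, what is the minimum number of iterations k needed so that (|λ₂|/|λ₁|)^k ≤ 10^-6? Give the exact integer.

27

|λ₂/λ₁| = 4.25/7.18 = 0.59192
Need k ≥ ln(10^-6) / ln(0.59192) = -13.8155 / -0.5244 ≈ 26.346
Smallest integer k satisfying the bound: 27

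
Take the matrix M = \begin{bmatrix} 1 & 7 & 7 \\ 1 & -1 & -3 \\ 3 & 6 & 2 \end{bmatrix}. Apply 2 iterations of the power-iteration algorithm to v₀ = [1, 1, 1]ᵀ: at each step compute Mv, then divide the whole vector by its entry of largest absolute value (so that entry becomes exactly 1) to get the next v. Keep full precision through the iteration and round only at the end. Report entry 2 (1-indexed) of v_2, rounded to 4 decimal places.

-0.2113

Mv0 = (15.00000, -3.00000, 11.00000); divide by 15.00000 → v1 = (1.00000, -0.20000, 0.73333)
Mv1 = (4.73333, -1.00000, 3.26667); divide by 4.73333 → v2 = (1.00000, -0.21127, 0.69014)
Requested entry of v2: -15/71 = -0.2113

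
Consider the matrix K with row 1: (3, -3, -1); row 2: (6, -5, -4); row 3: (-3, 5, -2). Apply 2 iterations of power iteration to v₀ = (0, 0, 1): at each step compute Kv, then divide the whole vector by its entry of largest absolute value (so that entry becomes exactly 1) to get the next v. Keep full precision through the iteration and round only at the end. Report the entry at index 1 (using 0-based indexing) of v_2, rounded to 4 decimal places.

1.0000

Kv0 = (-1.00000, -4.00000, -2.00000); divide by -4.00000 → v1 = (0.25000, 1.00000, 0.50000)
Kv1 = (-2.75000, -5.50000, 3.25000); divide by -5.50000 → v2 = (0.50000, 1.00000, -0.59091)
Requested entry of v2: 22/22 = 1.0000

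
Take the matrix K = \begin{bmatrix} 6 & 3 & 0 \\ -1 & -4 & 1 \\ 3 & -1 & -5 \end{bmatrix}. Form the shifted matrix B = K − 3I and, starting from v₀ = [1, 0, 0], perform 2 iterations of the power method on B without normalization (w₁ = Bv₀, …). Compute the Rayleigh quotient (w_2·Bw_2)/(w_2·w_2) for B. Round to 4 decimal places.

B = K − 3I has rows (3, 3, 0); (-1, -7, 1); (3, -1, -8)
w1 = Bv₀ = (3·1 + 3·0 + 0·0; (-1)·1 + (-7)·0 + 1·0; 3·1 + (-1)·0 + (-8)·0) = (3, -1, 3)
w2 = Bw1 = (3·3 + 3·(-1) + 0·3; (-1)·3 + (-7)·(-1) + 1·3; 3·3 + (-1)·(-1) + (-8)·3) = (6, 7, -14)
Bw2 = (39, -69, 123)
w2·Bw2 = -1971; w2·w2 = 281; μ ≈ -1971/281 = -7.0142

-7.0142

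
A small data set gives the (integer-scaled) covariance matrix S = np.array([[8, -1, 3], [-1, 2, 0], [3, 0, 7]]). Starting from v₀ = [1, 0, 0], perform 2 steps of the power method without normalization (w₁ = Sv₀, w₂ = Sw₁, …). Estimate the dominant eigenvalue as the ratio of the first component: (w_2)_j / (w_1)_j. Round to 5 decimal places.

w1 = Sv₀ = (8, -1, 3)
w2 = Sw1 = (74, -10, 45)
Ratio at component: 74 / 8 = 9.25000

λ ≈ 9.25000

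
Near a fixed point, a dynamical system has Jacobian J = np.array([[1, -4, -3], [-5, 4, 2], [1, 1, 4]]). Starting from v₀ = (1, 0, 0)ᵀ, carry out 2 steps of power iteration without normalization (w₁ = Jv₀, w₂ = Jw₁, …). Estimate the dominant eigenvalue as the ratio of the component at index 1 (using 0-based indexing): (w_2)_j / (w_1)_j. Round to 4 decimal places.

w1 = Jv₀ = (1, -5, 1)
w2 = Jw1 = (18, -23, 0)
Ratio at component: -23 / -5 = 4.6000

λ ≈ 4.6000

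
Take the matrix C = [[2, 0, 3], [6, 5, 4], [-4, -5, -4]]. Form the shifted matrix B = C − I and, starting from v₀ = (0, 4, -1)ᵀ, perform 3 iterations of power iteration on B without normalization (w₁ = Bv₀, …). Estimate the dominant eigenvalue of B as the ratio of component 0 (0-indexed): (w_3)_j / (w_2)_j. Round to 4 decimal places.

B = C − I has rows (1, 0, 3); (6, 4, 4); (-4, -5, -5)
w1 = Bv₀ = (1·0 + 0·4 + 3·(-1); 6·0 + 4·4 + 4·(-1); (-4)·0 + (-5)·4 + (-5)·(-1)) = (-3, 12, -15)
w2 = Bw1 = (1·(-3) + 0·12 + 3·(-15); 6·(-3) + 4·12 + 4·(-15); (-4)·(-3) + (-5)·12 + (-5)·(-15)) = (-48, -30, 27)
w3 = Bw2 = (33, -300, 207)
Ratio: 33/-48 = -0.6875

-0.6875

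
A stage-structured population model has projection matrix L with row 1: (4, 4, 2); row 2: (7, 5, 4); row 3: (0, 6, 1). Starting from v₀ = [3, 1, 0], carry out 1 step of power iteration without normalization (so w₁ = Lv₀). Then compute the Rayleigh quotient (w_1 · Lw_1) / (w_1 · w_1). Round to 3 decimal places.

w1 = Lv₀ = (4·3 + 4·1 + 2·0; 7·3 + 5·1 + 4·0; 0·3 + 6·1 + 1·0) = (16, 26, 6)
Lw1 = (180, 266, 162)
w1·Lw1 = 16·180 + 26·266 + 6·162 = 10768; w1·w1 = 16·16 + 26·26 + 6·6 = 968
λ ≈ 10768/968 = 11.124

λ ≈ 11.124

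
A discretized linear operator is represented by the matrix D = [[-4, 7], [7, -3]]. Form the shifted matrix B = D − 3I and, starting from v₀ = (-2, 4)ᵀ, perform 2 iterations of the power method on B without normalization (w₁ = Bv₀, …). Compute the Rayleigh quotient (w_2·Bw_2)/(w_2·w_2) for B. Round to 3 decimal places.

-13.518

B = D − 3I has rows (-7, 7); (7, -6)
w1 = Bv₀ = (42, -38)
w2 = Bw1 = (-560, 522)
Bw2 = (7574, -7052)
w2·Bw2 = -7922584; w2·w2 = 586084; μ ≈ -7922584/586084 = -13.518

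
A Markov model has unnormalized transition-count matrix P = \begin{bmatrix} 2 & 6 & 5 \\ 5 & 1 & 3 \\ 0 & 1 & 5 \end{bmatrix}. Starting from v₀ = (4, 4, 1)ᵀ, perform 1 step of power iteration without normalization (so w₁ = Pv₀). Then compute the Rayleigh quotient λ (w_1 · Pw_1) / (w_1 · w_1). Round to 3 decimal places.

w1 = Pv₀ = (37, 27, 9)
Pw1 = (281, 239, 72)
w1·Pw1 = 37·281 + 27·239 + 9·72 = 17498; w1·w1 = 37·37 + 27·27 + 9·9 = 2179
λ ≈ 17498/2179 = 8.030

λ ≈ 8.030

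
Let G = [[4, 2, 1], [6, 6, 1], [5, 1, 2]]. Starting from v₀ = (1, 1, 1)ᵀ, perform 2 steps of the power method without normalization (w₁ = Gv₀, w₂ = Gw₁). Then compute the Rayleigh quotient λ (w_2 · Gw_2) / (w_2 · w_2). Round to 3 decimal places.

λ ≈ 9.273

w1 = Gv₀ = (7, 13, 8)
w2 = Gw1 = (62, 128, 64)
Gw2 = (568, 1204, 566)
w2·Gw2 = 62·568 + 128·1204 + 64·566 = 225552; w2·w2 = 62·62 + 128·128 + 64·64 = 24324
λ ≈ 225552/24324 = 9.273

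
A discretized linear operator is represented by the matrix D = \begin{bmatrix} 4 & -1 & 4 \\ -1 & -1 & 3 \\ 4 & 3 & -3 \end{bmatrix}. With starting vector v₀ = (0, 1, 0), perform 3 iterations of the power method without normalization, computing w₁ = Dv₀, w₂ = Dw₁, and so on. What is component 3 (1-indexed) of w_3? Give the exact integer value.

w1 = Dv₀ = (4·0 + (-1)·1 + 4·0; (-1)·0 + (-1)·1 + 3·0; 4·0 + 3·1 + (-3)·0) = (-1, -1, 3)
w2 = Dw1 = (4·(-1) + (-1)·(-1) + 4·3; (-1)·(-1) + (-1)·(-1) + 3·3; 4·(-1) + 3·(-1) + (-3)·3) = (9, 11, -16)
w3 = Dw2 = (-39, -68, 117)
The requested component of w3 is 117.

117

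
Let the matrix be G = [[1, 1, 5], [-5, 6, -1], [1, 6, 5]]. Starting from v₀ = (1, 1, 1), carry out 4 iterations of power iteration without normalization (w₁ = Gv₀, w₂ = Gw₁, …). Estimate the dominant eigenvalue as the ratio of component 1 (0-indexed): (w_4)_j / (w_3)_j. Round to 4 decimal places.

8.7705

w1 = Gv₀ = (7, 0, 12)
w2 = Gw1 = (67, -47, 67)
w3 = Gw2 = (355, -684, 120)
w4 = Gw3 = (271, -5999, -3149)
Ratio at component: -5999 / -684 = 8.7705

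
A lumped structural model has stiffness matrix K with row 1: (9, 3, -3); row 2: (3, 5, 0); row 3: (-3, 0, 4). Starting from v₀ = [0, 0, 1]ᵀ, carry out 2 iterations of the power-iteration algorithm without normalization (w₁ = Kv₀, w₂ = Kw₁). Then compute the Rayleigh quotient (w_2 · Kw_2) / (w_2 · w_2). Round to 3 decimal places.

11.024

w1 = Kv₀ = (-3, 0, 4)
w2 = Kw1 = (-39, -9, 25)
Kw2 = (-453, -162, 217)
w2·Kw2 = (-39)·(-453) + (-9)·(-162) + 25·217 = 24550; w2·w2 = (-39)·(-39) + (-9)·(-9) + 25·25 = 2227
λ ≈ 24550/2227 = 11.024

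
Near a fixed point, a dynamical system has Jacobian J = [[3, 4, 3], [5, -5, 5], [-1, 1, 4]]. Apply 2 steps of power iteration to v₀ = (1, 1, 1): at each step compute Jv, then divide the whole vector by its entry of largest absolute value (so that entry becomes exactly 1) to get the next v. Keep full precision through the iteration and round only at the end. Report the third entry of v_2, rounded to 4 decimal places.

0.1774

Jv0 = (10.00000, 5.00000, 4.00000); divide by 10.00000 → v1 = (1.00000, 0.50000, 0.40000)
Jv1 = (6.20000, 4.50000, 1.10000); divide by 6.20000 → v2 = (1.00000, 0.72581, 0.17742)
Requested entry of v2: 11/62 = 0.1774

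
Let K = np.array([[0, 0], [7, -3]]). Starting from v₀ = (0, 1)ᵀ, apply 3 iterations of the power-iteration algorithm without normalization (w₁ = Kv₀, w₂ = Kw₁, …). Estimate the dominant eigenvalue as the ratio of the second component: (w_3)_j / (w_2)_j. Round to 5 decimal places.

-3.00000

w1 = Kv₀ = (0·0 + 0·1; 7·0 + (-3)·1) = (0, -3)
w2 = Kw1 = (0·0 + 0·(-3); 7·0 + (-3)·(-3)) = (0, 9)
w3 = Kw2 = (0, -27)
Ratio at component: -27 / 9 = -3.00000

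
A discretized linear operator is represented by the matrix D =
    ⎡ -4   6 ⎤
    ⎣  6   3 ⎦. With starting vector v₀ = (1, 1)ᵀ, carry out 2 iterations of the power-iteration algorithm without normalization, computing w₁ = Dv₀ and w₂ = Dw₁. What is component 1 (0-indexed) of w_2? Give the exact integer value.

39

w1 = Dv₀ = ((-4)·1 + 6·1; 6·1 + 3·1) = (2, 9)
w2 = Dw1 = ((-4)·2 + 6·9; 6·2 + 3·9) = (46, 39)
The requested component of w2 is 39.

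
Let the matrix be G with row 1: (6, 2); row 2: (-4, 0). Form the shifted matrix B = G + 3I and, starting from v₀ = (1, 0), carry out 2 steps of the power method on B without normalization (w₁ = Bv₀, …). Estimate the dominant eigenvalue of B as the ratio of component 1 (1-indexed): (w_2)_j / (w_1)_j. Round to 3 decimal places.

B = G + 3I has rows (9, 2); (-4, 3)
w1 = Bv₀ = (9, -4)
w2 = Bw1 = (73, -48)
Ratio: 73/9 = 8.111

μ ≈ 8.111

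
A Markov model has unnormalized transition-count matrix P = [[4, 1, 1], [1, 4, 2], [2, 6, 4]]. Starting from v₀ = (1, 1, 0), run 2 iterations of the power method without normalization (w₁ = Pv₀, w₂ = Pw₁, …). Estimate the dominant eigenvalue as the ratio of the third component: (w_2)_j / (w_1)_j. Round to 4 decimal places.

w1 = Pv₀ = (5, 5, 8)
w2 = Pw1 = (33, 41, 72)
Ratio at component: 72 / 8 = 9.0000

λ ≈ 9.0000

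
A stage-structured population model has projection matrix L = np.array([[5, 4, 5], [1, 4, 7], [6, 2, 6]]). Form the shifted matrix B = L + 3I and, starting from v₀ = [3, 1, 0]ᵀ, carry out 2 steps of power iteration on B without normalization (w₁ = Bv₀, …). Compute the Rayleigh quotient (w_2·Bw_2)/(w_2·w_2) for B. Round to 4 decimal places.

B = L + 3I has rows (8, 4, 5); (1, 7, 7); (6, 2, 9)
w1 = Bv₀ = (8·3 + 4·1 + 5·0; 1·3 + 7·1 + 7·0; 6·3 + 2·1 + 9·0) = (28, 10, 20)
w2 = Bw1 = (8·28 + 4·10 + 5·20; 1·28 + 7·10 + 7·20; 6·28 + 2·10 + 9·20) = (364, 238, 368)
Bw2 = (5704, 4606, 5972)
w2·Bw2 = 5370180; w2·w2 = 324564; μ ≈ 5370180/324564 = 16.5458

μ ≈ 16.5458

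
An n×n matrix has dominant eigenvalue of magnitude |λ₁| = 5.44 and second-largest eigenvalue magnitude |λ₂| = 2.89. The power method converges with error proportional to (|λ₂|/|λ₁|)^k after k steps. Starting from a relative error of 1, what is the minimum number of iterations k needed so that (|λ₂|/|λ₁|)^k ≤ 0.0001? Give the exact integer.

|λ₂/λ₁| = 2.89/5.44 = 0.53125
Need k ≥ ln(0.0001) / ln(0.53125) = -9.2103 / -0.6325 ≈ 14.561
Smallest integer k satisfying the bound: 15

15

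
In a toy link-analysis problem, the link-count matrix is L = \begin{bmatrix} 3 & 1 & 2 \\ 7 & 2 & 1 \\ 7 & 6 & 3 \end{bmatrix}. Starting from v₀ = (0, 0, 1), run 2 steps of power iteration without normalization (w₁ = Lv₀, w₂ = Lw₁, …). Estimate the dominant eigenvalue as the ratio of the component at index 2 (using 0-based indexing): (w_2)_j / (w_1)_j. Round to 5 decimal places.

λ ≈ 9.66667

w1 = Lv₀ = (2, 1, 3)
w2 = Lw1 = (13, 19, 29)
Ratio at component: 29 / 3 = 9.66667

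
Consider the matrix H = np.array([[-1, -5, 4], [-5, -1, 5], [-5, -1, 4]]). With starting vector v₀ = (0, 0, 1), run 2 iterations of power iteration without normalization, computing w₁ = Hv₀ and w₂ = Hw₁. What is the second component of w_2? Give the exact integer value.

-5

w1 = Hv₀ = (4, 5, 4)
w2 = Hw1 = (-13, -5, -9)
The requested component of w2 is -5.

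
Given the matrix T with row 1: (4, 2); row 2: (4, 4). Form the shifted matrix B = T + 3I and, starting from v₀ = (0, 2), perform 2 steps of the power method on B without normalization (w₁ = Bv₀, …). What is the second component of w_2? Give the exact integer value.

B = T + 3I has rows (7, 2); (4, 7)
w1 = Bv₀ = (7·0 + 2·2; 4·0 + 7·2) = (4, 14)
w2 = Bw1 = (7·4 + 2·14; 4·4 + 7·14) = (56, 114)
Requested component of w2: 114

114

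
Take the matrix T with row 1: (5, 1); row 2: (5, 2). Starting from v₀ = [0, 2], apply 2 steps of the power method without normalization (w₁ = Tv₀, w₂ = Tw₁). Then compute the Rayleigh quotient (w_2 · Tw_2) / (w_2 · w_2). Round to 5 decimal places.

λ ≈ 6.03846

w1 = Tv₀ = (2, 4)
w2 = Tw1 = (14, 18)
Tw2 = (88, 106)
w2·Tw2 = 14·88 + 18·106 = 3140; w2·w2 = 14·14 + 18·18 = 520
λ ≈ 3140/520 = 6.03846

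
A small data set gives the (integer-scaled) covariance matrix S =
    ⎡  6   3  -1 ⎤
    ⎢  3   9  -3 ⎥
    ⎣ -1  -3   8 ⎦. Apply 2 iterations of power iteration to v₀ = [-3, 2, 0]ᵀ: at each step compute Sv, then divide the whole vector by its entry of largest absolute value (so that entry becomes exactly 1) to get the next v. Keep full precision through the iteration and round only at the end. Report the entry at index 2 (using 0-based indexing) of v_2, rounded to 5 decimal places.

Sv0 = (-12.000000, 9.000000, -3.000000); divide by -12.000000 → v1 = (1.000000, -0.750000, 0.250000)
Sv1 = (3.500000, -4.500000, 3.250000); divide by -4.500000 → v2 = (-0.777778, 1.000000, -0.722222)
Requested entry of v2: -39/54 = -0.72222

-0.72222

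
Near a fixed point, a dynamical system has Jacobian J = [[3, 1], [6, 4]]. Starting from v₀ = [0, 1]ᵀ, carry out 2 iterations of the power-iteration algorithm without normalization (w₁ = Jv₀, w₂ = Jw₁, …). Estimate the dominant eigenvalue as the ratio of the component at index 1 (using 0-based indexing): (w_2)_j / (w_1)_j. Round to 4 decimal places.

w1 = Jv₀ = (1, 4)
w2 = Jw1 = (7, 22)
Ratio at component: 22 / 4 = 5.5000

5.5000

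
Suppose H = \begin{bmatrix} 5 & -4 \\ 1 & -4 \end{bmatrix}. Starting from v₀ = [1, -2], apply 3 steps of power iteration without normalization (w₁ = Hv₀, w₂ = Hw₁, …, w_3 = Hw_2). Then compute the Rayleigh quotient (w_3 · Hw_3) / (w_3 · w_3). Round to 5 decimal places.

w1 = Hv₀ = (5·1 + (-4)·(-2); 1·1 + (-4)·(-2)) = (13, 9)
w2 = Hw1 = (5·13 + (-4)·9; 1·13 + (-4)·9) = (29, -23)
w3 = Hw2 = (237, 121)
Hw3 = (701, -247)
w3·Hw3 = 237·701 + 121·(-247) = 136250; w3·w3 = 237·237 + 121·121 = 70810
λ ≈ 136250/70810 = 1.92416

λ ≈ 1.92416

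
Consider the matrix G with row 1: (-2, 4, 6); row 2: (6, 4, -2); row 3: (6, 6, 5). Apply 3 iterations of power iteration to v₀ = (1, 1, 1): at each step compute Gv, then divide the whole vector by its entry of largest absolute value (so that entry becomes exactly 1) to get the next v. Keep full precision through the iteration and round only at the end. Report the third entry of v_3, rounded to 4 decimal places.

1.0000

Gv0 = (8.00000, 8.00000, 17.00000); divide by 17.00000 → v1 = (0.47059, 0.47059, 1.00000)
Gv1 = (6.94118, 2.70588, 10.64706); divide by 10.64706 → v2 = (0.65193, 0.25414, 1.00000)
Gv2 = (5.71271, 2.92818, 10.43646); divide by 10.43646 → v3 = (0.54738, 0.28057, 1.00000)
Requested entry of v3: 1889/1889 = 1.0000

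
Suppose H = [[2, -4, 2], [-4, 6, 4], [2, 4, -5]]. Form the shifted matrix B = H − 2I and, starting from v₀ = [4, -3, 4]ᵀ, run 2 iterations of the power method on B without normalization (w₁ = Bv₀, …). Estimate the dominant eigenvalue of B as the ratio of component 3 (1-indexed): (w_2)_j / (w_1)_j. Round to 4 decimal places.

-6.7500

B = H − 2I has rows (0, -4, 2); (-4, 4, 4); (2, 4, -7)
w1 = Bv₀ = (0·4 + (-4)·(-3) + 2·4; (-4)·4 + 4·(-3) + 4·4; 2·4 + 4·(-3) + (-7)·4) = (20, -12, -32)
w2 = Bw1 = (0·20 + (-4)·(-12) + 2·(-32); (-4)·20 + 4·(-12) + 4·(-32); 2·20 + 4·(-12) + (-7)·(-32)) = (-16, -256, 216)
Ratio: 216/-32 = -6.7500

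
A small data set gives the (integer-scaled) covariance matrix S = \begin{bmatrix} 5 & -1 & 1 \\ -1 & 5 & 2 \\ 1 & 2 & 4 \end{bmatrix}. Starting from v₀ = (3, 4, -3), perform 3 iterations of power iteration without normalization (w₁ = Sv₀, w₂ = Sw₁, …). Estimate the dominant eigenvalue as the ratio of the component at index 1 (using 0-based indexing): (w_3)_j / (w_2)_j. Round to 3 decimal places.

5.533

w1 = Sv₀ = (8, 11, -1)
w2 = Sw1 = (28, 45, 26)
w3 = Sw2 = (121, 249, 222)
Ratio at component: 249 / 45 = 5.533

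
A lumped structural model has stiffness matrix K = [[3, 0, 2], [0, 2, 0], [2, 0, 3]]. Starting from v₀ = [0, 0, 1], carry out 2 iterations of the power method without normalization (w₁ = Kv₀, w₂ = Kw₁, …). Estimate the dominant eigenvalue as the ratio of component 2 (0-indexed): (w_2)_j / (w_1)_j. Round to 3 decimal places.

w1 = Kv₀ = (3·0 + 0·0 + 2·1; 0·0 + 2·0 + 0·1; 2·0 + 0·0 + 3·1) = (2, 0, 3)
w2 = Kw1 = (3·2 + 0·0 + 2·3; 0·2 + 2·0 + 0·3; 2·2 + 0·0 + 3·3) = (12, 0, 13)
Ratio at component: 13 / 3 = 4.333

λ ≈ 4.333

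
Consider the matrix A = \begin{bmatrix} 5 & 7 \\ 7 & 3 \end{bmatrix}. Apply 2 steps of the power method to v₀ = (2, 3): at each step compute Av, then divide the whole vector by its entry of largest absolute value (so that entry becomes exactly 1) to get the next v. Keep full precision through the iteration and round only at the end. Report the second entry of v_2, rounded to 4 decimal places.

Av0 = (31.00000, 23.00000); divide by 31.00000 → v1 = (1.00000, 0.74194)
Av1 = (10.19355, 9.22581); divide by 10.19355 → v2 = (1.00000, 0.90506)
Requested entry of v2: 286/316 = 0.9051

0.9051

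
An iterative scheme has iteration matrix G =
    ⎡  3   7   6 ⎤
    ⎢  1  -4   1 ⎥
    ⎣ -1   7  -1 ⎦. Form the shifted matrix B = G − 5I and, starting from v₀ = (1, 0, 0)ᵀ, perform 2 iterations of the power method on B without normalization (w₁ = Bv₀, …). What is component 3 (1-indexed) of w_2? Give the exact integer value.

15

B = G − 5I has rows (-2, 7, 6); (1, -9, 1); (-1, 7, -6)
w1 = Bv₀ = ((-2)·1 + 7·0 + 6·0; 1·1 + (-9)·0 + 1·0; (-1)·1 + 7·0 + (-6)·0) = (-2, 1, -1)
w2 = Bw1 = ((-2)·(-2) + 7·1 + 6·(-1); 1·(-2) + (-9)·1 + 1·(-1); (-1)·(-2) + 7·1 + (-6)·(-1)) = (5, -12, 15)
Requested component of w2: 15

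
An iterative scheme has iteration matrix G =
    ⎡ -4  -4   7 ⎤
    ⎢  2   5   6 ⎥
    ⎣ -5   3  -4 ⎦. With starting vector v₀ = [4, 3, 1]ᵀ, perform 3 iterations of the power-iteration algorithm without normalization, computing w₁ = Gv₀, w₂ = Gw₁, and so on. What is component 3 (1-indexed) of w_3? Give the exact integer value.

w1 = Gv₀ = ((-4)·4 + (-4)·3 + 7·1; 2·4 + 5·3 + 6·1; (-5)·4 + 3·3 + (-4)·1) = (-21, 29, -15)
w2 = Gw1 = ((-4)·(-21) + (-4)·29 + 7·(-15); 2·(-21) + 5·29 + 6·(-15); (-5)·(-21) + 3·29 + (-4)·(-15)) = (-137, 13, 252)
w3 = Gw2 = (2260, 1303, -284)
The requested component of w3 is -284.

-284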